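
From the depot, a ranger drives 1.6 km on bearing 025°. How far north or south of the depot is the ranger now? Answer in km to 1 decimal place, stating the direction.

Leg 1 (025°, 1.6 km): east 1.6 sin 25° = 0.68, north 1.6 cos 25° = 1.45
Net north component: 1.45 km.

1.5 km north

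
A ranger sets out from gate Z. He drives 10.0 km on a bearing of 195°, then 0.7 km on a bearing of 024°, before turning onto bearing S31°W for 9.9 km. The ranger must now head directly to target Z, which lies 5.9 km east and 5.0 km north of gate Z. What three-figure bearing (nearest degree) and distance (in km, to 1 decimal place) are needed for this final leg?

Leg 1 (195°, 10.0 km): east 10.0 sin 195° = -2.59, north 10.0 cos 195° = -9.66
Leg 2 (024°, 0.7 km): east 0.7 sin 24° = 0.28, north 0.7 cos 24° = 0.64
Leg 3 (S31°W, 9.9 km): east 9.9 sin 211° = -5.10, north 9.9 cos 211° = -8.49
Current position: (-7.40, -17.51). Target: (5.9, 5.0). Remaining: Δeast = 13.30, Δnorth = 22.51.
Bearing = atan2(13.30, 22.51) mod 360° = 30.59°; distance = √((13.30)² + (22.51)²) = 26.143 km.

031°, 26.1 km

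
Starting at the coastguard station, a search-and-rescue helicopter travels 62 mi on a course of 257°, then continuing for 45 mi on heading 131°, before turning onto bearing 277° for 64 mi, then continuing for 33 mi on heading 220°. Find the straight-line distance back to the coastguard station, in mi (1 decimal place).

126.8 mi

Leg 1 (257°, 62 mi): east 62 sin 257° = -60.41, north 62 cos 257° = -13.95
Leg 2 (131°, 45 mi): east 45 sin 131° = 33.96, north 45 cos 131° = -29.52
Leg 3 (277°, 64 mi): east 64 sin 277° = -63.52, north 64 cos 277° = 7.80
Leg 4 (220°, 33 mi): east 33 sin 220° = -21.21, north 33 cos 220° = -25.28
Net: -111.18 east, -60.95 north. Distance = √((-111.18)² + (-60.95)²) = 126.794 mi.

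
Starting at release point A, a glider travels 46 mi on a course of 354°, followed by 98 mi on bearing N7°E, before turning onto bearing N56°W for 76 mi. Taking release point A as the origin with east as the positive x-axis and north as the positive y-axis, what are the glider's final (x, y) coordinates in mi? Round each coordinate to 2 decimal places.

(-55.87, 185.52)

Leg 1 (354°, 46 mi): east 46 sin 354° = -4.81, north 46 cos 354° = 45.75
Leg 2 (N7°E, 98 mi): east 98 sin 7° = 11.94, north 98 cos 7° = 97.27
Leg 3 (N56°W, 76 mi): east 76 sin 304° = -63.01, north 76 cos 304° = 42.50
Summing: -55.87 mi east, 185.52 mi north → (-55.87, 185.52).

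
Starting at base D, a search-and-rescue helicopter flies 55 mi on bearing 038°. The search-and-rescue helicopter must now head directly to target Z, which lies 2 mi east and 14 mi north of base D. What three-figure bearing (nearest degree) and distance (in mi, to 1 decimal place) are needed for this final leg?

Leg 1 (038°, 55 mi): east 55 sin 38° = 33.86, north 55 cos 38° = 43.34
Current position: (33.86, 43.34). Target: (2, 14). Remaining: Δeast = -31.86, Δnorth = -29.34.
Bearing = atan2(-31.86, -29.34) mod 360° = 227.36°; distance = √((-31.86)² + (-29.34)²) = 43.313 mi.

227°, 43.3 mi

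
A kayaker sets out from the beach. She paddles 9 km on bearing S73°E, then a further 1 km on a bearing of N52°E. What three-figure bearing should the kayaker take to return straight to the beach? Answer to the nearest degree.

282°

Leg 1 (S73°E, 9 km): east 9 sin 107° = 8.61, north 9 cos 107° = -2.63
Leg 2 (N52°E, 1 km): east 1 sin 52° = 0.79, north 1 cos 52° = 0.62
Net displacement: 9.39 east, -2.02 north. Direction back to start is (-9.39, 2.02): bearing = atan2(-9.39, 2.02) mod 360° = 282.11° ≈ 282°.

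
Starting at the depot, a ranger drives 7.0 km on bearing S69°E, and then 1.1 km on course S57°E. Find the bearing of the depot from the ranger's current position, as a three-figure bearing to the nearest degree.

293°

Leg 1 (S69°E, 7.0 km): east 7.0 sin 111° = 6.54, north 7.0 cos 111° = -2.51
Leg 2 (S57°E, 1.1 km): east 1.1 sin 123° = 0.92, north 1.1 cos 123° = -0.60
Net displacement: 7.46 east, -3.11 north. Direction back to start is (-7.46, 3.11): bearing = atan2(-7.46, 3.11) mod 360° = 292.62° ≈ 293°.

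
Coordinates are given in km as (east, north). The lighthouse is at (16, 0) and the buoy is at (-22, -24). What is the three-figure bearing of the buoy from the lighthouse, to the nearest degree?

Δeast = -22 − 16 = -38.00; Δnorth = -24 − 0 = -24.00.
Bearing = atan2(Δeast, Δnorth) mod 360° = 237.72° ≈ 238°.

238°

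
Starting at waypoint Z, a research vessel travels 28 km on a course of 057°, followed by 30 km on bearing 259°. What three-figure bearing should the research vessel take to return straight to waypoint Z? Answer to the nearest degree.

Leg 1 (057°, 28 km): east 28 sin 57° = 23.48, north 28 cos 57° = 15.25
Leg 2 (259°, 30 km): east 30 sin 259° = -29.45, north 30 cos 259° = -5.72
Net displacement: -5.97 east, 9.53 north. Direction back to start is (5.97, -9.53): bearing = atan2(5.97, -9.53) mod 360° = 147.94° ≈ 148°.

148°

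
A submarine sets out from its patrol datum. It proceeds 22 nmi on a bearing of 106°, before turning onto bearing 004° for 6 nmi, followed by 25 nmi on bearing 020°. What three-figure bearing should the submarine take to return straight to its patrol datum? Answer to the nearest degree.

Leg 1 (106°, 22 nmi): east 22 sin 106° = 21.15, north 22 cos 106° = -6.06
Leg 2 (004°, 6 nmi): east 6 sin 4° = 0.42, north 6 cos 4° = 5.99
Leg 3 (020°, 25 nmi): east 25 sin 20° = 8.55, north 25 cos 20° = 23.49
Net displacement: 30.12 east, 23.41 north. Direction back to start is (-30.12, -23.41): bearing = atan2(-30.12, -23.41) mod 360° = 232.14° ≈ 232°.

232°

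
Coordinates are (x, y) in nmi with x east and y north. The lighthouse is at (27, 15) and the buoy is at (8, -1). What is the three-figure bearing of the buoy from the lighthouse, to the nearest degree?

230°

Δeast = 8 − 27 = -19.00; Δnorth = -1 − 15 = -16.00.
Bearing = atan2(Δeast, Δnorth) mod 360° = 229.90° ≈ 230°.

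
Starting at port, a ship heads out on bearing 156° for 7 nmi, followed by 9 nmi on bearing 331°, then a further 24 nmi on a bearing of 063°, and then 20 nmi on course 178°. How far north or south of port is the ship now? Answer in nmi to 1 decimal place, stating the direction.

7.6 nmi south

Leg 1 (156°, 7 nmi): east 7 sin 156° = 2.85, north 7 cos 156° = -6.39
Leg 2 (331°, 9 nmi): east 9 sin 331° = -4.36, north 9 cos 331° = 7.87
Leg 3 (063°, 24 nmi): east 24 sin 63° = 21.38, north 24 cos 63° = 10.90
Leg 4 (178°, 20 nmi): east 20 sin 178° = 0.70, north 20 cos 178° = -19.99
Net north component: -7.62 nmi.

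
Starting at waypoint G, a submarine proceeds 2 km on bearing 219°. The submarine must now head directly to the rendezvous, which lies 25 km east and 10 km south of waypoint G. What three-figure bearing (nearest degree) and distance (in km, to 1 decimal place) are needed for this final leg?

108°, 27.6 km

Leg 1 (219°, 2 km): east 2 sin 219° = -1.26, north 2 cos 219° = -1.55
Current position: (-1.26, -1.55). Target: (25, -10). Remaining: Δeast = 26.26, Δnorth = -8.45.
Bearing = atan2(26.26, -8.45) mod 360° = 107.83°; distance = √((26.26)² + (-8.45)²) = 27.583 km.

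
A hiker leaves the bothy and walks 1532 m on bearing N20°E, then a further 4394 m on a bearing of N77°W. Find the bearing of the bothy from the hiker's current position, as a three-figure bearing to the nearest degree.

123°

Leg 1 (N20°E, 1532 m): east 1532 sin 20° = 523.97, north 1532 cos 20° = 1439.61
Leg 2 (N77°W, 4394 m): east 4394 sin 283° = -4281.38, north 4394 cos 283° = 988.43
Net displacement: -3757.41 east, 2428.04 north. Direction back to start is (3757.41, -2428.04): bearing = atan2(3757.41, -2428.04) mod 360° = 122.87° ≈ 123°.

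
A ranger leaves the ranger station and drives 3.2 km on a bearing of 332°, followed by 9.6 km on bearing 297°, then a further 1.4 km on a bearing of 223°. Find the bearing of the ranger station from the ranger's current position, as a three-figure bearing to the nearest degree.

119°

Leg 1 (332°, 3.2 km): east 3.2 sin 332° = -1.50, north 3.2 cos 332° = 2.83
Leg 2 (297°, 9.6 km): east 9.6 sin 297° = -8.55, north 9.6 cos 297° = 4.36
Leg 3 (223°, 1.4 km): east 1.4 sin 223° = -0.95, north 1.4 cos 223° = -1.02
Net displacement: -11.01 east, 6.16 north. Direction back to start is (11.01, -6.16): bearing = atan2(11.01, -6.16) mod 360° = 119.22° ≈ 119°.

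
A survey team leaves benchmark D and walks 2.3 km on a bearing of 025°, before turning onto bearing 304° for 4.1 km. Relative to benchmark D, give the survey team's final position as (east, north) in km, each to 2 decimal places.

Leg 1 (025°, 2.3 km): east 2.3 sin 25° = 0.97, north 2.3 cos 25° = 2.08
Leg 2 (304°, 4.1 km): east 4.1 sin 304° = -3.40, north 4.1 cos 304° = 2.29
Summing: -2.43 km east, 4.38 km north → (-2.43, 4.38).

(-2.43, 4.38)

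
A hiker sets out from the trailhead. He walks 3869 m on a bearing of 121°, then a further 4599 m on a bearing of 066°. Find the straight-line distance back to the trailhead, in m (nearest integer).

Leg 1 (121°, 3869 m): east 3869 sin 121° = 3316.38, north 3869 cos 121° = -1992.68
Leg 2 (066°, 4599 m): east 4599 sin 66° = 4201.40, north 4599 cos 66° = 1870.58
Net: 7517.78 east, -122.10 north. Distance = √((7517.78)² + (-122.10)²) = 7518.767 m.

7519 m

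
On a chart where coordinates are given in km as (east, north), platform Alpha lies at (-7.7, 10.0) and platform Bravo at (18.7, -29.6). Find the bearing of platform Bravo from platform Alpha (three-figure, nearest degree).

Δeast = 18.7 − -7.7 = 26.40; Δnorth = -29.6 − 10.0 = -39.60.
Bearing = atan2(Δeast, Δnorth) mod 360° = 146.31° ≈ 146°.

146°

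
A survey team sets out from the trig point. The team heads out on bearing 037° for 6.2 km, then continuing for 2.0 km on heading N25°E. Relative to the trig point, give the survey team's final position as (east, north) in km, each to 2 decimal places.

(4.58, 6.76)

Leg 1 (037°, 6.2 km): east 6.2 sin 37° = 3.73, north 6.2 cos 37° = 4.95
Leg 2 (N25°E, 2.0 km): east 2.0 sin 25° = 0.85, north 2.0 cos 25° = 1.81
Summing: 4.58 km east, 6.76 km north → (4.58, 6.76).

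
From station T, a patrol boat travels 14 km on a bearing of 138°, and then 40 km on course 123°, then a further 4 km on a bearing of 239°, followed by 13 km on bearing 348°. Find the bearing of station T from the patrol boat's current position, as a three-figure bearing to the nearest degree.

300°

Leg 1 (138°, 14 km): east 14 sin 138° = 9.37, north 14 cos 138° = -10.40
Leg 2 (123°, 40 km): east 40 sin 123° = 33.55, north 40 cos 123° = -21.79
Leg 3 (239°, 4 km): east 4 sin 239° = -3.43, north 4 cos 239° = -2.06
Leg 4 (348°, 13 km): east 13 sin 348° = -2.70, north 13 cos 348° = 12.72
Net displacement: 36.78 east, -21.53 north. Direction back to start is (-36.78, 21.53): bearing = atan2(-36.78, 21.53) mod 360° = 300.35° ≈ 300°.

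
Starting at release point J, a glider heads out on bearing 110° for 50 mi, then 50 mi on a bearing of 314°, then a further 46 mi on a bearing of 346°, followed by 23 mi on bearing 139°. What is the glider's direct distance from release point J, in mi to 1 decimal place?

47.3 mi

Leg 1 (110°, 50 mi): east 50 sin 110° = 46.98, north 50 cos 110° = -17.10
Leg 2 (314°, 50 mi): east 50 sin 314° = -35.97, north 50 cos 314° = 34.73
Leg 3 (346°, 46 mi): east 46 sin 346° = -11.13, north 46 cos 346° = 44.63
Leg 4 (139°, 23 mi): east 23 sin 139° = 15.09, north 23 cos 139° = -17.36
Net: 14.98 east, 44.91 north. Distance = √((14.98)² + (44.91)²) = 47.339 mi.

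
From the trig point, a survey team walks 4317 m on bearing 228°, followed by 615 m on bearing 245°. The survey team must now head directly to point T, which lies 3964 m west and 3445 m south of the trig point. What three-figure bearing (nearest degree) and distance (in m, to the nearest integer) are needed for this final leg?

214°, 357 m

Leg 1 (228°, 4317 m): east 4317 sin 228° = -3208.16, north 4317 cos 228° = -2888.64
Leg 2 (245°, 615 m): east 615 sin 245° = -557.38, north 615 cos 245° = -259.91
Current position: (-3765.54, -3148.55). Target: (-3964, -3445). Remaining: Δeast = -198.46, Δnorth = -296.45.
Bearing = atan2(-198.46, -296.45) mod 360° = 213.80°; distance = √((-198.46)² + (-296.45)²) = 356.753 m.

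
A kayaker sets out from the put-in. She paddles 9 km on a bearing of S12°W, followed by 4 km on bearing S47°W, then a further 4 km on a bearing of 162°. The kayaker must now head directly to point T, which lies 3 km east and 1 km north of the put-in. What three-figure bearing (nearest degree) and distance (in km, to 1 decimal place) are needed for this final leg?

022°, 17.6 km

Leg 1 (S12°W, 9 km): east 9 sin 192° = -1.87, north 9 cos 192° = -8.80
Leg 2 (S47°W, 4 km): east 4 sin 227° = -2.93, north 4 cos 227° = -2.73
Leg 3 (162°, 4 km): east 4 sin 162° = 1.24, north 4 cos 162° = -3.80
Current position: (-3.56, -15.34). Target: (3, 1). Remaining: Δeast = 6.56, Δnorth = 16.34.
Bearing = atan2(6.56, 16.34) mod 360° = 21.88°; distance = √((6.56)² + (16.34)²) = 17.604 km.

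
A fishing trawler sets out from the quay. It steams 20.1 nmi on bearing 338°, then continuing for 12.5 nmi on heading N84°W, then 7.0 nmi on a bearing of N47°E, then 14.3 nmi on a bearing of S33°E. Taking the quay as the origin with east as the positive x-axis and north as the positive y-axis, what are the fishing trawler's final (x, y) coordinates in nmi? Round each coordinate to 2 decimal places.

(-7.05, 12.72)

Leg 1 (338°, 20.1 nmi): east 20.1 sin 338° = -7.53, north 20.1 cos 338° = 18.64
Leg 2 (N84°W, 12.5 nmi): east 12.5 sin 276° = -12.43, north 12.5 cos 276° = 1.31
Leg 3 (N47°E, 7.0 nmi): east 7.0 sin 47° = 5.12, north 7.0 cos 47° = 4.77
Leg 4 (S33°E, 14.3 nmi): east 14.3 sin 147° = 7.79, north 14.3 cos 147° = -11.99
Summing: -7.05 nmi east, 12.72 nmi north → (-7.05, 12.72).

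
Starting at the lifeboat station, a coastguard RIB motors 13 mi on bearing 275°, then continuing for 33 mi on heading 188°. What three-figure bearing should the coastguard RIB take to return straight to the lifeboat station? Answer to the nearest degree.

029°

Leg 1 (275°, 13 mi): east 13 sin 275° = -12.95, north 13 cos 275° = 1.13
Leg 2 (188°, 33 mi): east 33 sin 188° = -4.59, north 33 cos 188° = -32.68
Net displacement: -17.54 east, -31.55 north. Direction back to start is (17.54, 31.55): bearing = atan2(17.54, 31.55) mod 360° = 29.08° ≈ 029°.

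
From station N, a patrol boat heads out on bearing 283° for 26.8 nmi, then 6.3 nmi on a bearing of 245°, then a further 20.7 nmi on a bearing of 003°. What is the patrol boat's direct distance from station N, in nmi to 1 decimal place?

39.0 nmi

Leg 1 (283°, 26.8 nmi): east 26.8 sin 283° = -26.11, north 26.8 cos 283° = 6.03
Leg 2 (245°, 6.3 nmi): east 6.3 sin 245° = -5.71, north 6.3 cos 245° = -2.66
Leg 3 (003°, 20.7 nmi): east 20.7 sin 3° = 1.08, north 20.7 cos 3° = 20.67
Net: -30.74 east, 24.04 north. Distance = √((-30.74)² + (24.04)²) = 39.022 nmi.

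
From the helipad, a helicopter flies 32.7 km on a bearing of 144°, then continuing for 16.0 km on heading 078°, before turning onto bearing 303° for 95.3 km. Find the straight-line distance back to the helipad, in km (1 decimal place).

53.5 km

Leg 1 (144°, 32.7 km): east 32.7 sin 144° = 19.22, north 32.7 cos 144° = -26.45
Leg 2 (078°, 16.0 km): east 16.0 sin 78° = 15.65, north 16.0 cos 78° = 3.33
Leg 3 (303°, 95.3 km): east 95.3 sin 303° = -79.93, north 95.3 cos 303° = 51.90
Net: -45.05 east, 28.78 north. Distance = √((-45.05)² + (28.78)²) = 53.460 km.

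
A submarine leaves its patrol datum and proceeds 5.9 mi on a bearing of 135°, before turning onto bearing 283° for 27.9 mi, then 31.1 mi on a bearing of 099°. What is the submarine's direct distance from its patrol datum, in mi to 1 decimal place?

8.2 mi

Leg 1 (135°, 5.9 mi): east 5.9 sin 135° = 4.17, north 5.9 cos 135° = -4.17
Leg 2 (283°, 27.9 mi): east 27.9 sin 283° = -27.18, north 27.9 cos 283° = 6.28
Leg 3 (099°, 31.1 mi): east 31.1 sin 99° = 30.72, north 31.1 cos 99° = -4.87
Net: 7.70 east, -2.76 north. Distance = √((7.70)² + (-2.76)²) = 8.184 mi.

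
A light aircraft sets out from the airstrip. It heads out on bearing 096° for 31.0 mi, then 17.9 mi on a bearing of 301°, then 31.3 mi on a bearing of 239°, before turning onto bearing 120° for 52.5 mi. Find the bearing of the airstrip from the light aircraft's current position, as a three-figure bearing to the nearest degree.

Leg 1 (096°, 31.0 mi): east 31.0 sin 96° = 30.83, north 31.0 cos 96° = -3.24
Leg 2 (301°, 17.9 mi): east 17.9 sin 301° = -15.34, north 17.9 cos 301° = 9.22
Leg 3 (239°, 31.3 mi): east 31.3 sin 239° = -26.83, north 31.3 cos 239° = -16.12
Leg 4 (120°, 52.5 mi): east 52.5 sin 120° = 45.47, north 52.5 cos 120° = -26.25
Net displacement: 34.12 east, -36.39 north. Direction back to start is (-34.12, 36.39): bearing = atan2(-34.12, 36.39) mod 360° = 316.84° ≈ 317°.

317°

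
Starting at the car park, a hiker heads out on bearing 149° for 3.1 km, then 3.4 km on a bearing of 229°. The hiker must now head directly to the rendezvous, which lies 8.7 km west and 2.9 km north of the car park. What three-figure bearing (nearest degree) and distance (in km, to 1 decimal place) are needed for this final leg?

315°, 11.0 km

Leg 1 (149°, 3.1 km): east 3.1 sin 149° = 1.60, north 3.1 cos 149° = -2.66
Leg 2 (229°, 3.4 km): east 3.4 sin 229° = -2.57, north 3.4 cos 229° = -2.23
Current position: (-0.97, -4.89). Target: (-8.7, 2.9). Remaining: Δeast = -7.73, Δnorth = 7.79.
Bearing = atan2(-7.73, 7.79) mod 360° = 315.21°; distance = √((-7.73)² + (7.79)²) = 10.973 km.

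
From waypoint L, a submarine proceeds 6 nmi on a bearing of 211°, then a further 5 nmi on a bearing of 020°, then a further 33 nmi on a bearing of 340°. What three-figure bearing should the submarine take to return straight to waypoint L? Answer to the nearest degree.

157°

Leg 1 (211°, 6 nmi): east 6 sin 211° = -3.09, north 6 cos 211° = -5.14
Leg 2 (020°, 5 nmi): east 5 sin 20° = 1.71, north 5 cos 20° = 4.70
Leg 3 (340°, 33 nmi): east 33 sin 340° = -11.29, north 33 cos 340° = 31.01
Net displacement: -12.67 east, 30.57 north. Direction back to start is (12.67, -30.57): bearing = atan2(12.67, -30.57) mod 360° = 157.49° ≈ 157°.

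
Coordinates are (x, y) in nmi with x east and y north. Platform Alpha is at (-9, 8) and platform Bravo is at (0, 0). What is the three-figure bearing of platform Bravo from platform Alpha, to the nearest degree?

132°

Δeast = 0 − -9 = 9.00; Δnorth = 0 − 8 = -8.00.
Bearing = atan2(Δeast, Δnorth) mod 360° = 131.63° ≈ 132°.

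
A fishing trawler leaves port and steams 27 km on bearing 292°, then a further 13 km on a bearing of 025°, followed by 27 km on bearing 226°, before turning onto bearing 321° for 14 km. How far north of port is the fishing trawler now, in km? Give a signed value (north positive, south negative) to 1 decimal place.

Leg 1 (292°, 27 km): east 27 sin 292° = -25.03, north 27 cos 292° = 10.11
Leg 2 (025°, 13 km): east 13 sin 25° = 5.49, north 13 cos 25° = 11.78
Leg 3 (226°, 27 km): east 27 sin 226° = -19.42, north 27 cos 226° = -18.76
Leg 4 (321°, 14 km): east 14 sin 321° = -8.81, north 14 cos 321° = 10.88
Net north component: 14.02 km.

14.0 km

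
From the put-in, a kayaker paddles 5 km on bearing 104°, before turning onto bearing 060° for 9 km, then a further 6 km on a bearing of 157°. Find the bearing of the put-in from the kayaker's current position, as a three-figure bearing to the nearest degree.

278°

Leg 1 (104°, 5 km): east 5 sin 104° = 4.85, north 5 cos 104° = -1.21
Leg 2 (060°, 9 km): east 9 sin 60° = 7.79, north 9 cos 60° = 4.50
Leg 3 (157°, 6 km): east 6 sin 157° = 2.34, north 6 cos 157° = -5.52
Net displacement: 14.99 east, -2.23 north. Direction back to start is (-14.99, 2.23): bearing = atan2(-14.99, 2.23) mod 360° = 278.47° ≈ 278°.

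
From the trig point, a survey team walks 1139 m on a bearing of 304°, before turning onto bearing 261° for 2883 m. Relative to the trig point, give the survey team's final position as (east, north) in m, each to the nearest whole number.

Leg 1 (304°, 1139 m): east 1139 sin 304° = -944.27, north 1139 cos 304° = 636.92
Leg 2 (261°, 2883 m): east 2883 sin 261° = -2847.51, north 2883 cos 261° = -451.00
Summing: -3791.78 m east, 185.92 m north → (-3792, 186).

(-3792, 186)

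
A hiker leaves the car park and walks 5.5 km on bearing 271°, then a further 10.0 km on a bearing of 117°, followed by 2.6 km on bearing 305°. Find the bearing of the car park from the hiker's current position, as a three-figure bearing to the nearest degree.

337°

Leg 1 (271°, 5.5 km): east 5.5 sin 271° = -5.50, north 5.5 cos 271° = 0.10
Leg 2 (117°, 10.0 km): east 10.0 sin 117° = 8.91, north 10.0 cos 117° = -4.54
Leg 3 (305°, 2.6 km): east 2.6 sin 305° = -2.13, north 2.6 cos 305° = 1.49
Net displacement: 1.28 east, -2.95 north. Direction back to start is (-1.28, 2.95): bearing = atan2(-1.28, 2.95) mod 360° = 336.54° ≈ 337°.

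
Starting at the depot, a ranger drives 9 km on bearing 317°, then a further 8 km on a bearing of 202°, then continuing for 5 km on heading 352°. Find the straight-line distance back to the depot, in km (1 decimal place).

Leg 1 (317°, 9 km): east 9 sin 317° = -6.14, north 9 cos 317° = 6.58
Leg 2 (202°, 8 km): east 8 sin 202° = -3.00, north 8 cos 202° = -7.42
Leg 3 (352°, 5 km): east 5 sin 352° = -0.70, north 5 cos 352° = 4.95
Net: -9.83 east, 4.12 north. Distance = √((-9.83)² + (4.12)²) = 10.658 km.

10.7 km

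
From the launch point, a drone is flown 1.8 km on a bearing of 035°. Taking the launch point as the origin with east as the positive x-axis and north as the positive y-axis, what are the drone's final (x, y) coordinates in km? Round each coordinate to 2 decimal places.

Leg 1 (035°, 1.8 km): east 1.8 sin 35° = 1.03, north 1.8 cos 35° = 1.47
Summing: 1.03 km east, 1.47 km north → (1.03, 1.47).

(1.03, 1.47)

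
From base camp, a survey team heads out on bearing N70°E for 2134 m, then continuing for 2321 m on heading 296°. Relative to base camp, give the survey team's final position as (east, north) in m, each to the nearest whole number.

(-81, 1747)

Leg 1 (N70°E, 2134 m): east 2134 sin 70° = 2005.30, north 2134 cos 70° = 729.87
Leg 2 (296°, 2321 m): east 2321 sin 296° = -2086.10, north 2321 cos 296° = 1017.46
Summing: -80.80 m east, 1747.33 m north → (-81, 1747).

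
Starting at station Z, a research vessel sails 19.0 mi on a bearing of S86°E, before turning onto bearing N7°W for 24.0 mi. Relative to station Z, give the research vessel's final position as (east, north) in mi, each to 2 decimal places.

(16.03, 22.50)

Leg 1 (S86°E, 19.0 mi): east 19.0 sin 94° = 18.95, north 19.0 cos 94° = -1.33
Leg 2 (N7°W, 24.0 mi): east 24.0 sin 353° = -2.92, north 24.0 cos 353° = 23.82
Summing: 16.03 mi east, 22.50 mi north → (16.03, 22.50).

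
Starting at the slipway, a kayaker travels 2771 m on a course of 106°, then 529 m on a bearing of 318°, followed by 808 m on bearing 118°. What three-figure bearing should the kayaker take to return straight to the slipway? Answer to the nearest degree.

Leg 1 (106°, 2771 m): east 2771 sin 106° = 2663.66, north 2771 cos 106° = -763.79
Leg 2 (318°, 529 m): east 529 sin 318° = -353.97, north 529 cos 318° = 393.12
Leg 3 (118°, 808 m): east 808 sin 118° = 713.42, north 808 cos 118° = -379.33
Net displacement: 3023.11 east, -750.00 north. Direction back to start is (-3023.11, 750.00): bearing = atan2(-3023.11, 750.00) mod 360° = 283.93° ≈ 284°.

284°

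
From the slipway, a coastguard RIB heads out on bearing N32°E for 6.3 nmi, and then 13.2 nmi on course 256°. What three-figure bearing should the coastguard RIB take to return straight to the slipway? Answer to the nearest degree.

103°

Leg 1 (N32°E, 6.3 nmi): east 6.3 sin 32° = 3.34, north 6.3 cos 32° = 5.34
Leg 2 (256°, 13.2 nmi): east 13.2 sin 256° = -12.81, north 13.2 cos 256° = -3.19
Net displacement: -9.47 east, 2.15 north. Direction back to start is (9.47, -2.15): bearing = atan2(9.47, -2.15) mod 360° = 102.79° ≈ 103°.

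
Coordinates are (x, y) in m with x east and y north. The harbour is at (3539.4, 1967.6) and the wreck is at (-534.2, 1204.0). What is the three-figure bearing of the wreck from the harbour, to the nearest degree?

259°

Δeast = -534.2 − 3539.4 = -4073.60; Δnorth = 1204.0 − 1967.6 = -763.60.
Bearing = atan2(Δeast, Δnorth) mod 360° = 259.38° ≈ 259°.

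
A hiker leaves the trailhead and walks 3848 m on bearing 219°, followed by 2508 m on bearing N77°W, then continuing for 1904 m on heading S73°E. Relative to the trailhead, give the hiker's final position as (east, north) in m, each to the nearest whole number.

(-3045, -2983)

Leg 1 (219°, 3848 m): east 3848 sin 219° = -2421.62, north 3848 cos 219° = -2990.46
Leg 2 (N77°W, 2508 m): east 2508 sin 283° = -2443.72, north 2508 cos 283° = 564.18
Leg 3 (S73°E, 1904 m): east 1904 sin 107° = 1820.80, north 1904 cos 107° = -556.68
Summing: -3044.54 m east, -2982.96 m north → (-3045, -2983).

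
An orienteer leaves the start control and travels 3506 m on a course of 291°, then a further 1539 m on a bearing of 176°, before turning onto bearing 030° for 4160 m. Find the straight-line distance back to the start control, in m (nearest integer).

Leg 1 (291°, 3506 m): east 3506 sin 291° = -3273.13, north 3506 cos 291° = 1256.44
Leg 2 (176°, 1539 m): east 1539 sin 176° = 107.36, north 1539 cos 176° = -1535.25
Leg 3 (030°, 4160 m): east 4160 sin 30° = 2080.00, north 4160 cos 30° = 3602.67
Net: -1085.78 east, 3323.85 north. Distance = √((-1085.78)² + (3323.85)²) = 3496.700 m.

3497 m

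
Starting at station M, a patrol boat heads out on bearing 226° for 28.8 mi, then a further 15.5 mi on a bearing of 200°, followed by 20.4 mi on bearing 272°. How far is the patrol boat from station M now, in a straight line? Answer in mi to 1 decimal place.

57.4 mi

Leg 1 (226°, 28.8 mi): east 28.8 sin 226° = -20.72, north 28.8 cos 226° = -20.01
Leg 2 (200°, 15.5 mi): east 15.5 sin 200° = -5.30, north 15.5 cos 200° = -14.57
Leg 3 (272°, 20.4 mi): east 20.4 sin 272° = -20.39, north 20.4 cos 272° = 0.71
Net: -46.41 east, -33.86 north. Distance = √((-46.41)² + (-33.86)²) = 57.445 mi.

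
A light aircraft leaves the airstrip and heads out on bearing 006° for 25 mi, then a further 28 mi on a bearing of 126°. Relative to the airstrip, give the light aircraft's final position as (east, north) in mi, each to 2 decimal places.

Leg 1 (006°, 25 mi): east 25 sin 6° = 2.61, north 25 cos 6° = 24.86
Leg 2 (126°, 28 mi): east 28 sin 126° = 22.65, north 28 cos 126° = -16.46
Summing: 25.27 mi east, 8.41 mi north → (25.27, 8.41).

(25.27, 8.41)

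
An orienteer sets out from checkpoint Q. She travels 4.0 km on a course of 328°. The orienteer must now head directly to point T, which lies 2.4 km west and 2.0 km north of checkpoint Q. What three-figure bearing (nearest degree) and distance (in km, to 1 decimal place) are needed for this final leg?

191°, 1.4 km

Leg 1 (328°, 4.0 km): east 4.0 sin 328° = -2.12, north 4.0 cos 328° = 3.39
Current position: (-2.12, 3.39). Target: (-2.4, 2.0). Remaining: Δeast = -0.28, Δnorth = -1.39.
Bearing = atan2(-0.28, -1.39) mod 360° = 191.38°; distance = √((-0.28)² + (-1.39)²) = 1.420 km.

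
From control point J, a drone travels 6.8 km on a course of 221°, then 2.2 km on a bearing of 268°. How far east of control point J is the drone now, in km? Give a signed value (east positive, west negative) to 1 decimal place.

-6.7 km

Leg 1 (221°, 6.8 km): east 6.8 sin 221° = -4.46, north 6.8 cos 221° = -5.13
Leg 2 (268°, 2.2 km): east 2.2 sin 268° = -2.20, north 2.2 cos 268° = -0.08
Net east component: -6.66 km.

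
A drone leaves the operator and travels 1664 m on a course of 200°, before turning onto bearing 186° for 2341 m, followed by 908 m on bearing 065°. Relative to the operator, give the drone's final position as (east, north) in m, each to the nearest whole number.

Leg 1 (200°, 1664 m): east 1664 sin 200° = -569.12, north 1664 cos 200° = -1563.65
Leg 2 (186°, 2341 m): east 2341 sin 186° = -244.70, north 2341 cos 186° = -2328.18
Leg 3 (065°, 908 m): east 908 sin 65° = 822.93, north 908 cos 65° = 383.74
Summing: 9.10 m east, -3508.09 m north → (9, -3508).

(9, -3508)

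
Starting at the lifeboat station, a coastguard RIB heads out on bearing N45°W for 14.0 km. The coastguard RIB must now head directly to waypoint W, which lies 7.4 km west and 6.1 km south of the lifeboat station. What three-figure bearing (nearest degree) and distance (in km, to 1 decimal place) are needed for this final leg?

171°, 16.2 km

Leg 1 (N45°W, 14.0 km): east 14.0 sin 315° = -9.90, north 14.0 cos 315° = 9.90
Current position: (-9.90, 9.90). Target: (-7.4, -6.1). Remaining: Δeast = 2.50, Δnorth = -16.00.
Bearing = atan2(2.50, -16.00) mod 360° = 171.12°; distance = √((2.50)² + (-16.00)²) = 16.194 km.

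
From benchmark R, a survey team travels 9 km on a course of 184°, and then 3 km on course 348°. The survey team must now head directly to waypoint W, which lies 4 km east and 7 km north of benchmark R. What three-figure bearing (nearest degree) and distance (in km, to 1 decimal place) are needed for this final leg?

Leg 1 (184°, 9 km): east 9 sin 184° = -0.63, north 9 cos 184° = -8.98
Leg 2 (348°, 3 km): east 3 sin 348° = -0.62, north 3 cos 348° = 2.93
Current position: (-1.25, -6.04). Target: (4, 7). Remaining: Δeast = 5.25, Δnorth = 13.04.
Bearing = atan2(5.25, 13.04) mod 360° = 21.93°; distance = √((5.25)² + (13.04)²) = 14.061 km.

022°, 14.1 km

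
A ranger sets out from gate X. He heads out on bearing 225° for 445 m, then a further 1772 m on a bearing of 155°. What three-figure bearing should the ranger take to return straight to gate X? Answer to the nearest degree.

Leg 1 (225°, 445 m): east 445 sin 225° = -314.66, north 445 cos 225° = -314.66
Leg 2 (155°, 1772 m): east 1772 sin 155° = 748.88, north 1772 cos 155° = -1605.98
Net displacement: 434.22 east, -1920.64 north. Direction back to start is (-434.22, 1920.64): bearing = atan2(-434.22, 1920.64) mod 360° = 347.26° ≈ 347°.

347°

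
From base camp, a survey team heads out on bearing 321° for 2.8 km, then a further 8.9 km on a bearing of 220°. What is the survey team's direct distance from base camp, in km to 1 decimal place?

8.8 km

Leg 1 (321°, 2.8 km): east 2.8 sin 321° = -1.76, north 2.8 cos 321° = 2.18
Leg 2 (220°, 8.9 km): east 8.9 sin 220° = -5.72, north 8.9 cos 220° = -6.82
Net: -7.48 east, -4.64 north. Distance = √((-7.48)² + (-4.64)²) = 8.806 km.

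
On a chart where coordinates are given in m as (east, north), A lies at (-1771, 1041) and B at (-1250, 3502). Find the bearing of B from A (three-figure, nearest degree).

012°

Δeast = -1250 − -1771 = 521.00; Δnorth = 3502 − 1041 = 2461.00.
Bearing = atan2(Δeast, Δnorth) mod 360° = 11.95° ≈ 012°.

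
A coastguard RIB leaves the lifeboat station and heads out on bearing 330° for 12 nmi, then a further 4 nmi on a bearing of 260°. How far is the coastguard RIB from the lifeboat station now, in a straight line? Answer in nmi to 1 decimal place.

13.9 nmi

Leg 1 (330°, 12 nmi): east 12 sin 330° = -6.00, north 12 cos 330° = 10.39
Leg 2 (260°, 4 nmi): east 4 sin 260° = -3.94, north 4 cos 260° = -0.69
Net: -9.94 east, 9.70 north. Distance = √((-9.94)² + (9.70)²) = 13.886 nmi.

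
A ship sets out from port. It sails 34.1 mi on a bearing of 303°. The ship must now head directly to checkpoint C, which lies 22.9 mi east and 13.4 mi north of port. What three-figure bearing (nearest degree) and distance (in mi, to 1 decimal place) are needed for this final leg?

096°, 51.8 mi

Leg 1 (303°, 34.1 mi): east 34.1 sin 303° = -28.60, north 34.1 cos 303° = 18.57
Current position: (-28.60, 18.57). Target: (22.9, 13.4). Remaining: Δeast = 51.50, Δnorth = -5.17.
Bearing = atan2(51.50, -5.17) mod 360° = 95.74°; distance = √((51.50)² + (-5.17)²) = 51.758 mi.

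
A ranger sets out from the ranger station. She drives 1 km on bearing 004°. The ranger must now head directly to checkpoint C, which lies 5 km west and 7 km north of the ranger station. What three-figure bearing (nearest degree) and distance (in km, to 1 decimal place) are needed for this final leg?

320°, 7.9 km

Leg 1 (004°, 1 km): east 1 sin 4° = 0.07, north 1 cos 4° = 1.00
Current position: (0.07, 1.00). Target: (-5, 7). Remaining: Δeast = -5.07, Δnorth = 6.00.
Bearing = atan2(-5.07, 6.00) mod 360° = 319.82°; distance = √((-5.07)² + (6.00)²) = 7.857 km.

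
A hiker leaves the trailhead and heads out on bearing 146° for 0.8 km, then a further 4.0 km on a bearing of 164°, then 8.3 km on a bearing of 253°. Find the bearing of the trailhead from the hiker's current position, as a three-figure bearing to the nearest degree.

043°

Leg 1 (146°, 0.8 km): east 0.8 sin 146° = 0.45, north 0.8 cos 146° = -0.66
Leg 2 (164°, 4.0 km): east 4.0 sin 164° = 1.10, north 4.0 cos 164° = -3.85
Leg 3 (253°, 8.3 km): east 8.3 sin 253° = -7.94, north 8.3 cos 253° = -2.43
Net displacement: -6.39 east, -6.93 north. Direction back to start is (6.39, 6.93): bearing = atan2(6.39, 6.93) mod 360° = 42.65° ≈ 043°.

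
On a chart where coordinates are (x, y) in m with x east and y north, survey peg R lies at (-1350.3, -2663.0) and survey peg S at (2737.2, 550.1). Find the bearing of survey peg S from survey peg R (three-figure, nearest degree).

052°

Δeast = 2737.2 − -1350.3 = 4087.50; Δnorth = 550.1 − -2663.0 = 3213.10.
Bearing = atan2(Δeast, Δnorth) mod 360° = 51.83° ≈ 052°.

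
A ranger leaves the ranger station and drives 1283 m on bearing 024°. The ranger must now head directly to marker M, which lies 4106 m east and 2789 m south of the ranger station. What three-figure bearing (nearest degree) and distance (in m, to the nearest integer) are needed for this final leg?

138°, 5342 m

Leg 1 (024°, 1283 m): east 1283 sin 24° = 521.84, north 1283 cos 24° = 1172.08
Current position: (521.84, 1172.08). Target: (4106, -2789). Remaining: Δeast = 3584.16, Δnorth = -3961.08.
Bearing = atan2(3584.16, -3961.08) mod 360° = 137.86°; distance = √((3584.16)² + (-3961.08)²) = 5341.940 m.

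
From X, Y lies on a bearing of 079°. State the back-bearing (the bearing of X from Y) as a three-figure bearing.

259°

Back-bearing = 079° + 180° = 259°.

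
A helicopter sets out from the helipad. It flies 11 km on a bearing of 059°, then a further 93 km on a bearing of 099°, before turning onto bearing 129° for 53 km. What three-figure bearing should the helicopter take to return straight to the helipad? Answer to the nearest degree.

287°

Leg 1 (059°, 11 km): east 11 sin 59° = 9.43, north 11 cos 59° = 5.67
Leg 2 (099°, 93 km): east 93 sin 99° = 91.86, north 93 cos 99° = -14.55
Leg 3 (129°, 53 km): east 53 sin 129° = 41.19, north 53 cos 129° = -33.35
Net displacement: 142.47 east, -42.24 north. Direction back to start is (-142.47, 42.24): bearing = atan2(-142.47, 42.24) mod 360° = 286.51° ≈ 287°.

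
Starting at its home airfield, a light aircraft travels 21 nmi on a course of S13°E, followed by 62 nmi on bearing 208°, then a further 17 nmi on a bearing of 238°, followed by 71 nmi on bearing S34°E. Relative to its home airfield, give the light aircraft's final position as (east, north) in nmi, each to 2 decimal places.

Leg 1 (S13°E, 21 nmi): east 21 sin 167° = 4.72, north 21 cos 167° = -20.46
Leg 2 (208°, 62 nmi): east 62 sin 208° = -29.11, north 62 cos 208° = -54.74
Leg 3 (238°, 17 nmi): east 17 sin 238° = -14.42, north 17 cos 238° = -9.01
Leg 4 (S34°E, 71 nmi): east 71 sin 146° = 39.70, north 71 cos 146° = -58.86
Summing: 0.90 nmi east, -143.07 nmi north → (0.90, -143.07).

(0.90, -143.07)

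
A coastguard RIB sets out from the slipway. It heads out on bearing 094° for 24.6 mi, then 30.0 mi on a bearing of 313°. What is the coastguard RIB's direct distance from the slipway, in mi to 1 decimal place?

Leg 1 (094°, 24.6 mi): east 24.6 sin 94° = 24.54, north 24.6 cos 94° = -1.72
Leg 2 (313°, 30.0 mi): east 30.0 sin 313° = -21.94, north 30.0 cos 313° = 20.46
Net: 2.60 east, 18.74 north. Distance = √((2.60)² + (18.74)²) = 18.923 mi.

18.9 mi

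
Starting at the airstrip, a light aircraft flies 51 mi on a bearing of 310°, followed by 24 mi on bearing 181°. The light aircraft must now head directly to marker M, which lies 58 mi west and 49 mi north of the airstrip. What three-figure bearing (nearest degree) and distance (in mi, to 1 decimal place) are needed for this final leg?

335°, 44.3 mi

Leg 1 (310°, 51 mi): east 51 sin 310° = -39.07, north 51 cos 310° = 32.78
Leg 2 (181°, 24 mi): east 24 sin 181° = -0.42, north 24 cos 181° = -24.00
Current position: (-39.49, 8.79). Target: (-58, 49). Remaining: Δeast = -18.51, Δnorth = 40.21.
Bearing = atan2(-18.51, 40.21) mod 360° = 335.28°; distance = √((-18.51)² + (40.21)²) = 44.271 mi.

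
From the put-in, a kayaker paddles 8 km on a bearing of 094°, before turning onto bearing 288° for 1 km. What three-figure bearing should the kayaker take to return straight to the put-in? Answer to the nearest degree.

Leg 1 (094°, 8 km): east 8 sin 94° = 7.98, north 8 cos 94° = -0.56
Leg 2 (288°, 1 km): east 1 sin 288° = -0.95, north 1 cos 288° = 0.31
Net displacement: 7.03 east, -0.25 north. Direction back to start is (-7.03, 0.25): bearing = atan2(-7.03, 0.25) mod 360° = 272.03° ≈ 272°.

272°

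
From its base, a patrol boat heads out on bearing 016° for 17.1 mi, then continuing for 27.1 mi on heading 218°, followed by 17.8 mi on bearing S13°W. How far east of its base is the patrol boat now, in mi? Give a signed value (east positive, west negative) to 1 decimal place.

Leg 1 (016°, 17.1 mi): east 17.1 sin 16° = 4.71, north 17.1 cos 16° = 16.44
Leg 2 (218°, 27.1 mi): east 27.1 sin 218° = -16.68, north 27.1 cos 218° = -21.36
Leg 3 (S13°W, 17.8 mi): east 17.8 sin 193° = -4.00, north 17.8 cos 193° = -17.34
Net east component: -15.98 mi.

-16.0 mi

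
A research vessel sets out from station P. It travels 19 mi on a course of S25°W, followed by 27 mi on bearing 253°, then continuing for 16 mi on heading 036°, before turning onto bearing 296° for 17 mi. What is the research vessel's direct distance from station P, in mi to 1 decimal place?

Leg 1 (S25°W, 19 mi): east 19 sin 205° = -8.03, north 19 cos 205° = -17.22
Leg 2 (253°, 27 mi): east 27 sin 253° = -25.82, north 27 cos 253° = -7.89
Leg 3 (036°, 16 mi): east 16 sin 36° = 9.40, north 16 cos 36° = 12.94
Leg 4 (296°, 17 mi): east 17 sin 296° = -15.28, north 17 cos 296° = 7.45
Net: -39.72 east, -4.72 north. Distance = √((-39.72)² + (-4.72)²) = 40.004 mi.

40.0 mi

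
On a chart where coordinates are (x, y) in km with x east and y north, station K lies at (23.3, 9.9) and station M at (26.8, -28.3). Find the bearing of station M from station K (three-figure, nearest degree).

Δeast = 26.8 − 23.3 = 3.50; Δnorth = -28.3 − 9.9 = -38.20.
Bearing = atan2(Δeast, Δnorth) mod 360° = 174.77° ≈ 175°.

175°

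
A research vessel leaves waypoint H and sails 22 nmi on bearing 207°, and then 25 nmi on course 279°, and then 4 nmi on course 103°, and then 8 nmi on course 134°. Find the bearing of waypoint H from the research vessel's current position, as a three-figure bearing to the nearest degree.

048°

Leg 1 (207°, 22 nmi): east 22 sin 207° = -9.99, north 22 cos 207° = -19.60
Leg 2 (279°, 25 nmi): east 25 sin 279° = -24.69, north 25 cos 279° = 3.91
Leg 3 (103°, 4 nmi): east 4 sin 103° = 3.90, north 4 cos 103° = -0.90
Leg 4 (134°, 8 nmi): east 8 sin 134° = 5.75, north 8 cos 134° = -5.56
Net displacement: -25.03 east, -22.15 north. Direction back to start is (25.03, 22.15): bearing = atan2(25.03, 22.15) mod 360° = 48.49° ≈ 048°.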